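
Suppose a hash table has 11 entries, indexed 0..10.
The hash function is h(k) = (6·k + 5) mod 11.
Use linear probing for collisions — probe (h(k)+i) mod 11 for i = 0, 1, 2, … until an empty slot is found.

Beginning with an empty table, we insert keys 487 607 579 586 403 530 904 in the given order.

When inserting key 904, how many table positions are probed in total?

487 hashes to 1; slot 1 is free -> place at 1.
607 hashes to 6; slot 6 is free -> place at 6.
579 hashes to 3; slot 3 is free -> place at 3.
586 hashes to 1; 1 taken -> place at 2.
403 hashes to 3; 3 taken -> place at 4.
530 hashes to 6; 6 taken -> place at 7.
904 hashes to 6; 6,7 taken -> place at 8.
Table: [∅, 487, 586, 579, 403, ∅, 607, 530, 904, ∅, ∅]

3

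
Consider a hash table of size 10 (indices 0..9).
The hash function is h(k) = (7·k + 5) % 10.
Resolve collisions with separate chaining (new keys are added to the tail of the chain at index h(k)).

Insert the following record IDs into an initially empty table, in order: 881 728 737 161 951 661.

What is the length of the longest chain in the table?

881 → bucket 2
728 → bucket 1
737 → bucket 4
161 → bucket 2 (collision)
951 → bucket 2 (collision)
661 → bucket 2 (collision)
Final buckets:
0: ∅
1: 728
2: 881 -> 161 -> 951 -> 661
3: ∅
4: 737
5: ∅
6: ∅
7: ∅
8: ∅
9: ∅

4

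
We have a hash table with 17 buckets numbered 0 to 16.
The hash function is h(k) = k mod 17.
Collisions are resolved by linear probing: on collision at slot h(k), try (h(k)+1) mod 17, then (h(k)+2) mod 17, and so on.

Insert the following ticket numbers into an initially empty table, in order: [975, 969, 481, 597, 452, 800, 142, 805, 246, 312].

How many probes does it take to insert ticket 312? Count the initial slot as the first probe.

975 hashes to 6; slot 6 is free → place at 6.
969 hashes to 0; slot 0 is free → place at 0.
481 hashes to 5; slot 5 is free → place at 5.
597 hashes to 2; slot 2 is free → place at 2.
452 hashes to 10; slot 10 is free → place at 10.
800 hashes to 1; slot 1 is free → place at 1.
142 hashes to 6; 6 taken → place at 7.
805 hashes to 6; 6,7 taken → place at 8.
246 hashes to 8; 8 taken → place at 9.
312 hashes to 6; 6,7,8,9,10 taken → place at 11.
Table: [969, 800, 597, _, _, 481, 975, 142, 805, 246, 452, 312, _, _, _, _, _]

6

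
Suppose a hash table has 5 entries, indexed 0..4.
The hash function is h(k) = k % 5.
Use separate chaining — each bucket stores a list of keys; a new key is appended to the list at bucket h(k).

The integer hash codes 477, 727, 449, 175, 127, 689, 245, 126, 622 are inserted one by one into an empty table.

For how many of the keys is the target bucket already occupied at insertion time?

5

477 -> bucket 2
727 -> bucket 2 (collision)
449 -> bucket 4
175 -> bucket 0
127 -> bucket 2 (collision)
689 -> bucket 4 (collision)
245 -> bucket 0 (collision)
126 -> bucket 1
622 -> bucket 2 (collision)
Final buckets:
0: 175 -> 245
1: 126
2: 477 -> 727 -> 127 -> 622
3: ∅
4: 449 -> 689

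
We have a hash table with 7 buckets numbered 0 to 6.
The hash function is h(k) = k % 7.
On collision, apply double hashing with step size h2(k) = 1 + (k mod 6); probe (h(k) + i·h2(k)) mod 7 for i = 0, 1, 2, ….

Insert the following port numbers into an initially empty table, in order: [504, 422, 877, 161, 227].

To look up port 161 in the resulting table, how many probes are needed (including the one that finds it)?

504 hashes to 0; slot 0 is free -> place at 0.
422 hashes to 2; slot 2 is free -> place at 2.
877 hashes to 2, h2=2; 2 taken -> place at 4.
161 hashes to 0, h2=6; 0 taken -> place at 6.
227 hashes to 3; slot 3 is free -> place at 3.
Table: [504, ., 422, 227, 877, ., 161]
Lookup 161: h=0, h2=6, probe 0,6 → found at 6.

2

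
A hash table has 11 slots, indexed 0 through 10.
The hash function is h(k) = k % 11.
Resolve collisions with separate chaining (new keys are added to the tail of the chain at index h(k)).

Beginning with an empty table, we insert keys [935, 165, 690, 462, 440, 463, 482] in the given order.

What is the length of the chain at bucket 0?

Insert 935: h=0, bucket 0 empty -> new chain.
Insert 165: h=0, bucket 0 nonempty -> append to chain.
Insert 690: h=8, bucket 8 empty -> new chain.
Insert 462: h=0, bucket 0 nonempty -> append to chain.
Insert 440: h=0, bucket 0 nonempty -> append to chain.
Insert 463: h=1, bucket 1 empty -> new chain.
Insert 482: h=9, bucket 9 empty -> new chain.
Final buckets:
0: 935 -> 165 -> 462 -> 440
1: 463
2: ∅
3: ∅
4: ∅
5: ∅
6: ∅
7: ∅
8: 690
9: 482
10: ∅

4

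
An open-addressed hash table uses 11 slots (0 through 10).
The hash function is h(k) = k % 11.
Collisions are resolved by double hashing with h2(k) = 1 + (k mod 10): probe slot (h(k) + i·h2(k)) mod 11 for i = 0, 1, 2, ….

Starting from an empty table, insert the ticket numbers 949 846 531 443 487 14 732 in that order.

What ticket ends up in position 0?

487

949 hashes to 3; slot 3 is free => place at 3.
846 hashes to 10; slot 10 is free => place at 10.
531 hashes to 3, h2=2; 3 taken => place at 5.
443 hashes to 3, h2=4; 3 taken => place at 7.
487 hashes to 3, h2=8; 3 taken => place at 0.
14 hashes to 3, h2=5; 3 taken => place at 8.
732 hashes to 6; slot 6 is free => place at 6.
Table: [487, _, _, 949, _, 531, 732, 443, 14, _, 846]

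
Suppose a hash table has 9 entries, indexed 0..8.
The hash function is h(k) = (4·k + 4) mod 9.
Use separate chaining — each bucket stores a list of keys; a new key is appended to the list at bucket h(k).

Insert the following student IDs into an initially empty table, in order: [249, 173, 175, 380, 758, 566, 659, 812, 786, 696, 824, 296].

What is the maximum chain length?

5

249 → bucket 1
173 → bucket 3
175 → bucket 2
380 → bucket 3 (collision)
758 → bucket 3 (collision)
566 → bucket 0
659 → bucket 3 (collision)
812 → bucket 3 (collision)
786 → bucket 7
696 → bucket 7 (collision)
824 → bucket 6
296 → bucket 0 (collision)
Final buckets:
0: 566 -> 296
1: 249
2: 175
3: 173 -> 380 -> 758 -> 659 -> 812
4: —
5: —
6: 824
7: 786 -> 696
8: —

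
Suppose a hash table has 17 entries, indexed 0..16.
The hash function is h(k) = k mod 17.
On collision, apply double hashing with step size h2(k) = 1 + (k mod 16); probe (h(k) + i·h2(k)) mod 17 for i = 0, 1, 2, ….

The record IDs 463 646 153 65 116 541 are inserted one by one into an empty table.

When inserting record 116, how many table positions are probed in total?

2

Insert 463: h=4, slot 4 empty → index 4.
Insert 646: h=0, slot 0 empty → index 0.
Insert 153: h=0, h2=10, slot 0 occupied → index 10.
Insert 65: h=14, slot 14 empty → index 14.
Insert 116: h=14, h2=5, slot 14 occupied → index 2.
Insert 541: h=14, h2=14, slot 14 occupied → index 11.
Table: [646, ∅, 116, ∅, 463, ∅, ∅, ∅, ∅, ∅, 153, 541, ∅, ∅, 65, ∅, ∅]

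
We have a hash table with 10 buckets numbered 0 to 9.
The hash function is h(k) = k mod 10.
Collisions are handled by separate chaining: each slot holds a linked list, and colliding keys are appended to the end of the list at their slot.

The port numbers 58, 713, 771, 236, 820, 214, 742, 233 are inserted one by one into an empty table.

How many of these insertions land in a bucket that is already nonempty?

1

58 → bucket 8
713 → bucket 3
771 → bucket 1
236 → bucket 6
820 → bucket 0
214 → bucket 4
742 → bucket 2
233 → bucket 3 (collision)
Final buckets:
0: 820
1: 771
2: 742
3: 713 -> 233
4: 214
5: -
6: 236
7: -
8: 58
9: -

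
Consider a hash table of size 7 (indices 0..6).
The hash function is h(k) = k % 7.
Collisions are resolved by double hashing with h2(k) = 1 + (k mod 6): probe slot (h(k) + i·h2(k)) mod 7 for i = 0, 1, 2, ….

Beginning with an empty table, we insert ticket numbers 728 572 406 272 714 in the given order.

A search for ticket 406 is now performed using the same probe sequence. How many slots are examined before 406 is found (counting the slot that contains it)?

Insert 728: h=0, slot 0 empty -> index 0.
Insert 572: h=5, slot 5 empty -> index 5.
Insert 406: h=0, h2=5, slots 0,5 occupied -> index 3.
Insert 272: h=6, slot 6 empty -> index 6.
Insert 714: h=0, h2=1, slot 0 occupied -> index 1.
Table: [728, 714, —, 406, —, 572, 272]
Lookup 406: h=0, h2=5, probe 0,5,3 → found at 3.

3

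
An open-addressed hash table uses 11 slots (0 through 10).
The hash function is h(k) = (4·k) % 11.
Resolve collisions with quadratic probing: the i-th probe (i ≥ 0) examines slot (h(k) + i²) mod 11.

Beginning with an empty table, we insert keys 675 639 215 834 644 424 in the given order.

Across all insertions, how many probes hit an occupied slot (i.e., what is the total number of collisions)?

Insert 675: h=5, slot 5 empty => index 5.
Insert 639: h=4, slot 4 empty => index 4.
Insert 215: h=2, slot 2 empty => index 2.
Insert 834: h=3, slot 3 empty => index 3.
Insert 644: h=2, slots 2,3 occupied => index 6.
Insert 424: h=2, slots 2,3,6 occupied => index 0.
Table: [424, —, 215, 834, 639, 675, 644, —, —, —, —]

5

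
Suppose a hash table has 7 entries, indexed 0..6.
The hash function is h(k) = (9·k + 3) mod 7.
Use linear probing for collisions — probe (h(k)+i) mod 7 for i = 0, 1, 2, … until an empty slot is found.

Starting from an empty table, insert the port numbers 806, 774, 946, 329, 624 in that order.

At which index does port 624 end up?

806 hashes to 5; slot 5 is free -> place at 5.
774 hashes to 4; slot 4 is free -> place at 4.
946 hashes to 5; 5 taken -> place at 6.
329 hashes to 3; slot 3 is free -> place at 3.
624 hashes to 5; 5,6 taken -> place at 0.
Table: [624, -, -, 329, 774, 806, 946]

0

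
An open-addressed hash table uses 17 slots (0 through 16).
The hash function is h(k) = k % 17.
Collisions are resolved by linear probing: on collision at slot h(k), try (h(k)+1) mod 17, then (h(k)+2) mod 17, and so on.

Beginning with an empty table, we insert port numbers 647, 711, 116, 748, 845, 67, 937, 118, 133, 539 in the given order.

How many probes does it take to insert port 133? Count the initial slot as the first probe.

8

647 hashes to 1; slot 1 is free → place at 1.
711 hashes to 14; slot 14 is free → place at 14.
116 hashes to 14; 14 taken → place at 15.
748 hashes to 0; slot 0 is free → place at 0.
845 hashes to 12; slot 12 is free → place at 12.
67 hashes to 16; slot 16 is free → place at 16.
937 hashes to 2; slot 2 is free → place at 2.
118 hashes to 16; 16,0,1,2 taken → place at 3.
133 hashes to 14; 14,15,16,0,1,2,3 taken → place at 4.
539 hashes to 12; 12 taken → place at 13.
Table: [748, 647, 937, 118, 133, ., ., ., ., ., ., ., 845, 539, 711, 116, 67]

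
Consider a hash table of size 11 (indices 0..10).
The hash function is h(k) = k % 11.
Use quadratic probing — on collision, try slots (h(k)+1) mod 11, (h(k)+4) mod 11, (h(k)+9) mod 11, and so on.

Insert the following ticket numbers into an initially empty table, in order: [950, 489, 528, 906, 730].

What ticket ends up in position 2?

730

950 hashes to 4; slot 4 is free → place at 4.
489 hashes to 5; slot 5 is free → place at 5.
528 hashes to 0; slot 0 is free → place at 0.
906 hashes to 4; 4,5 taken → place at 8.
730 hashes to 4; 4,5,8 taken → place at 2.
Table: [528, —, 730, —, 950, 489, —, —, 906, —, —]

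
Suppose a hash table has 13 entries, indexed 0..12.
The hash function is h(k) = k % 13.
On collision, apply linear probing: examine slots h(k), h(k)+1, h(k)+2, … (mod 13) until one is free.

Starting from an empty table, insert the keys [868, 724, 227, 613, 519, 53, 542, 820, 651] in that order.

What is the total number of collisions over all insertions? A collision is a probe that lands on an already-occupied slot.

868 hashes to 10; slot 10 is free => place at 10.
724 hashes to 9; slot 9 is free => place at 9.
227 hashes to 6; slot 6 is free => place at 6.
613 hashes to 2; slot 2 is free => place at 2.
519 hashes to 12; slot 12 is free => place at 12.
53 hashes to 1; slot 1 is free => place at 1.
542 hashes to 9; 9,10 taken => place at 11.
820 hashes to 1; 1,2 taken => place at 3.
651 hashes to 1; 1,2,3 taken => place at 4.
Table: [—, 53, 613, 820, 651, —, 227, —, —, 724, 868, 542, 519]

7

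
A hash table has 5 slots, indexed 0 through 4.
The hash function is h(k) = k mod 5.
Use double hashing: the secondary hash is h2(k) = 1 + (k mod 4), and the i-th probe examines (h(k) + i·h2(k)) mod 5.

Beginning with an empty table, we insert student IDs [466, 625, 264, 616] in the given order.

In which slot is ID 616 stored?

466 hashes to 1; slot 1 is free -> place at 1.
625 hashes to 0; slot 0 is free -> place at 0.
264 hashes to 4; slot 4 is free -> place at 4.
616 hashes to 1, h2=1; 1 taken -> place at 2.
Table: [625, 466, 616, _, 264]

2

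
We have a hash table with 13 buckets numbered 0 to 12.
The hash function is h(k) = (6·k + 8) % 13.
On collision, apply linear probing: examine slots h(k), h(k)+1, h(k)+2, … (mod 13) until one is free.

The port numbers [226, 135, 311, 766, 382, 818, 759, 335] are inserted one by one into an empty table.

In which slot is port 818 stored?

4

Insert 226: h=12, slot 12 empty -> index 12.
Insert 135: h=12, slot 12 occupied -> index 0.
Insert 311: h=2, slot 2 empty -> index 2.
Insert 766: h=2, slot 2 occupied -> index 3.
Insert 382: h=12, slots 12,0 occupied -> index 1.
Insert 818: h=2, slots 2,3 occupied -> index 4.
Insert 759: h=12, slots 12,0,1,2,3,4 occupied -> index 5.
Insert 335: h=3, slots 3,4,5 occupied -> index 6.
Table: [135, 382, 311, 766, 818, 759, 335, ∅, ∅, ∅, ∅, ∅, 226]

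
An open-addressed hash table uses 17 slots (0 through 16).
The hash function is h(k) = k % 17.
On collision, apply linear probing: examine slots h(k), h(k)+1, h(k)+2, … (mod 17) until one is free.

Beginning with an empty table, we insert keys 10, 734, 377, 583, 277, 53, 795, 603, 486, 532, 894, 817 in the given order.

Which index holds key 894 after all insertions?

12

Insert 10: h=10, slot 10 empty -> index 10.
Insert 734: h=3, slot 3 empty -> index 3.
Insert 377: h=3, slot 3 occupied -> index 4.
Insert 583: h=5, slot 5 empty -> index 5.
Insert 277: h=5, slot 5 occupied -> index 6.
Insert 53: h=2, slot 2 empty -> index 2.
Insert 795: h=13, slot 13 empty -> index 13.
Insert 603: h=8, slot 8 empty -> index 8.
Insert 486: h=10, slot 10 occupied -> index 11.
Insert 532: h=5, slots 5,6 occupied -> index 7.
Insert 894: h=10, slots 10,11 occupied -> index 12.
Insert 817: h=1, slot 1 empty -> index 1.
Table: [—, 817, 53, 734, 377, 583, 277, 532, 603, —, 10, 486, 894, 795, —, —, —]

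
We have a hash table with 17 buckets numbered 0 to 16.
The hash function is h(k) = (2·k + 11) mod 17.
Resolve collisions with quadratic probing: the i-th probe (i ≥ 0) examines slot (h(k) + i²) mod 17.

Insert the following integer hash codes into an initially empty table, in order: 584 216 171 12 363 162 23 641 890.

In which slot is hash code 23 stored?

Insert 584: h=6, slot 6 empty → index 6.
Insert 216: h=1, slot 1 empty → index 1.
Insert 171: h=13, slot 13 empty → index 13.
Insert 12: h=1, slot 1 occupied → index 2.
Insert 363: h=6, slot 6 occupied → index 7.
Insert 162: h=12, slot 12 empty → index 12.
Insert 23: h=6, slots 6,7 occupied → index 10.
Insert 641: h=1, slots 1,2 occupied → index 5.
Insert 890: h=6, slots 6,7,10 occupied → index 15.
Table: [-, 216, 12, -, -, 641, 584, 363, -, -, 23, -, 162, 171, -, 890, -]

10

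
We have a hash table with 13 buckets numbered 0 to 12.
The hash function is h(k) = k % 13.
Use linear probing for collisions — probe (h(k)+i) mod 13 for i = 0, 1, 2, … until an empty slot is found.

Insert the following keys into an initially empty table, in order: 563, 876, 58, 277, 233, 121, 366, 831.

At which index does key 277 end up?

7

Insert 563: h=4, slot 4 empty → index 4.
Insert 876: h=5, slot 5 empty → index 5.
Insert 58: h=6, slot 6 empty → index 6.
Insert 277: h=4, slots 4,5,6 occupied → index 7.
Insert 233: h=12, slot 12 empty → index 12.
Insert 121: h=4, slots 4,5,6,7 occupied → index 8.
Insert 366: h=2, slot 2 empty → index 2.
Insert 831: h=12, slot 12 occupied → index 0.
Table: [831, ., 366, ., 563, 876, 58, 277, 121, ., ., ., 233]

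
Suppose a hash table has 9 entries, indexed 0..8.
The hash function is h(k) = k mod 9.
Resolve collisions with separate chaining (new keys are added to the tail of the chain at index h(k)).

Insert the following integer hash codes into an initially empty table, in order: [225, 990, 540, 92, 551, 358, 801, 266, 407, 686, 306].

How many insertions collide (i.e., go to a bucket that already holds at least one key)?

7

Insert 225: h=0, bucket 0 empty → new chain.
Insert 990: h=0, bucket 0 nonempty → append to chain.
Insert 540: h=0, bucket 0 nonempty → append to chain.
Insert 92: h=2, bucket 2 empty → new chain.
Insert 551: h=2, bucket 2 nonempty → append to chain.
Insert 358: h=7, bucket 7 empty → new chain.
Insert 801: h=0, bucket 0 nonempty → append to chain.
Insert 266: h=5, bucket 5 empty → new chain.
Insert 407: h=2, bucket 2 nonempty → append to chain.
Insert 686: h=2, bucket 2 nonempty → append to chain.
Insert 306: h=0, bucket 0 nonempty → append to chain.
Final buckets:
0: 225 -> 990 -> 540 -> 801 -> 306
1: .
2: 92 -> 551 -> 407 -> 686
3: .
4: .
5: 266
6: .
7: 358
8: .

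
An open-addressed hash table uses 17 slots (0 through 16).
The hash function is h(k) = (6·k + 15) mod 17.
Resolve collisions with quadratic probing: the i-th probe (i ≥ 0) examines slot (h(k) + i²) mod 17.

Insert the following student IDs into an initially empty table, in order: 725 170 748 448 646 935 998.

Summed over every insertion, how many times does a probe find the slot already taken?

7

725 hashes to 13; slot 13 is free → place at 13.
170 hashes to 15; slot 15 is free → place at 15.
748 hashes to 15; 15 taken → place at 16.
448 hashes to 0; slot 0 is free → place at 0.
646 hashes to 15; 15,16 taken → place at 2.
935 hashes to 15; 15,16,2 taken → place at 7.
998 hashes to 2; 2 taken → place at 3.
Table: [448, —, 646, 998, —, —, —, 935, —, —, —, —, —, 725, —, 170, 748]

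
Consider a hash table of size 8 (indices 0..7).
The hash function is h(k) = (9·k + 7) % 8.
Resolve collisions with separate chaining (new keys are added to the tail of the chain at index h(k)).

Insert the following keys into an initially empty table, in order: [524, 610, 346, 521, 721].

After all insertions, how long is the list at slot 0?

524 → bucket 3
610 → bucket 1
346 → bucket 1 (collision)
521 → bucket 0
721 → bucket 0 (collision)
Final buckets:
0: 521 -> 721
1: 610 -> 346
2: -
3: 524
4: -
5: -
6: -
7: -

2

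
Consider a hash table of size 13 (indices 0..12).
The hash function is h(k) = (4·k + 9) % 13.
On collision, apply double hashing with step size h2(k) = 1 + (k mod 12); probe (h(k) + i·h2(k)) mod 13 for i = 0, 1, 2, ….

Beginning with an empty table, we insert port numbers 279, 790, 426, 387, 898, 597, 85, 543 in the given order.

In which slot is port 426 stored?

4

279 hashes to 7; slot 7 is free → place at 7.
790 hashes to 10; slot 10 is free → place at 10.
426 hashes to 10, h2=7; 10 taken → place at 4.
387 hashes to 10, h2=4; 10 taken → place at 1.
898 hashes to 0; slot 0 is free → place at 0.
597 hashes to 5; slot 5 is free → place at 5.
85 hashes to 11; slot 11 is free → place at 11.
543 hashes to 10, h2=4; 10,1,5 taken → place at 9.
Table: [898, 387, _, _, 426, 597, _, 279, _, 543, 790, 85, _]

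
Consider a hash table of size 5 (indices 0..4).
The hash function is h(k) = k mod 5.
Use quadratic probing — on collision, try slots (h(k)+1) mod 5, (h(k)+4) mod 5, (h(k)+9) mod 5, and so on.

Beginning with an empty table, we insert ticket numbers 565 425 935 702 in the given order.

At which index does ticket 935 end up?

4

565: h=0 -> slot 0
425: h=0, probe 0,1 -> slot 1
935: h=0, probe 0,1,4 -> slot 4
702: h=2 -> slot 2
Table: [565, 425, 702, -, 935]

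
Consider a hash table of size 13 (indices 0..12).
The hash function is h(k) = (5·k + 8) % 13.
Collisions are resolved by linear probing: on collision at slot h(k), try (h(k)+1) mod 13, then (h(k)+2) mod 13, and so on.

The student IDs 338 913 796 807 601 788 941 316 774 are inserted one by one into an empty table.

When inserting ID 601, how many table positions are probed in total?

3

338: h=8 -> slot 8
913: h=10 -> slot 10
796: h=10, probe 10,11 -> slot 11
807: h=0 -> slot 0
601: h=10, probe 10,11,12 -> slot 12
788: h=9 -> slot 9
941: h=7 -> slot 7
316: h=2 -> slot 2
774: h=4 -> slot 4
Table: [807, ∅, 316, ∅, 774, ∅, ∅, 941, 338, 788, 913, 796, 601]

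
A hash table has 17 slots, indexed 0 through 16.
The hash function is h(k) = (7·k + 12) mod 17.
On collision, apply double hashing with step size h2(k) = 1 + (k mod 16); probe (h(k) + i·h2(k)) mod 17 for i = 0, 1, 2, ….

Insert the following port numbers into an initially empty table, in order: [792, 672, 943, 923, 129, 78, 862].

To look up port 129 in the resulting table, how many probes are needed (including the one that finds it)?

Insert 792: h=14, slot 14 empty → index 14.
Insert 672: h=7, slot 7 empty → index 7.
Insert 943: h=0, slot 0 empty → index 0.
Insert 923: h=13, slot 13 empty → index 13.
Insert 129: h=14, h2=2, slot 14 occupied → index 16.
Insert 78: h=14, h2=15, slot 14 occupied → index 12.
Insert 862: h=11, slot 11 empty → index 11.
Table: [943, —, —, —, —, —, —, 672, —, —, —, 862, 78, 923, 792, —, 129]
Lookup 129: h=14, h2=2, probe 14,16 → found at 16.

2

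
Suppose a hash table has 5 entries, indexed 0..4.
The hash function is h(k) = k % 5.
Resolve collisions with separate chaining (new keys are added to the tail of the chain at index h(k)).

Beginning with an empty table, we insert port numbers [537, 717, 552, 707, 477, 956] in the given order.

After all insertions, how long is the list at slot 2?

537 -> bucket 2
717 -> bucket 2 (collision)
552 -> bucket 2 (collision)
707 -> bucket 2 (collision)
477 -> bucket 2 (collision)
956 -> bucket 1
Final buckets:
0: _
1: 956
2: 537 -> 717 -> 552 -> 707 -> 477
3: _
4: _

5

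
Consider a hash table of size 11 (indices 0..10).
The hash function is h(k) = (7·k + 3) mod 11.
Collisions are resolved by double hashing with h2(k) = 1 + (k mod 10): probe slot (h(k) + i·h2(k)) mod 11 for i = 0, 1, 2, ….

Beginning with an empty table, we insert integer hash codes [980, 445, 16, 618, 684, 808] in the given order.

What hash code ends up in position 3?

980: h=10 => slot 10
445: h=5 => slot 5
16: h=5, h2=7, probe 5,1 => slot 1
618: h=6 => slot 6
684: h=6, h2=5, probe 6,0 => slot 0
808: h=5, h2=9, probe 5,3 => slot 3
Table: [684, 16, ., 808, ., 445, 618, ., ., ., 980]

808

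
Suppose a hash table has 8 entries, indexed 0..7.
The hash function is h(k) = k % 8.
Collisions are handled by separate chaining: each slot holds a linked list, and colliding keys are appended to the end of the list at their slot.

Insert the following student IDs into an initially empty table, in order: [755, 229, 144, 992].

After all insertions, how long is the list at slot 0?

Insert 755: h=3, bucket 3 empty → new chain.
Insert 229: h=5, bucket 5 empty → new chain.
Insert 144: h=0, bucket 0 empty → new chain.
Insert 992: h=0, bucket 0 nonempty → append to chain.
Final buckets:
0: 144 -> 992
1: ∅
2: ∅
3: 755
4: ∅
5: 229
6: ∅
7: ∅

2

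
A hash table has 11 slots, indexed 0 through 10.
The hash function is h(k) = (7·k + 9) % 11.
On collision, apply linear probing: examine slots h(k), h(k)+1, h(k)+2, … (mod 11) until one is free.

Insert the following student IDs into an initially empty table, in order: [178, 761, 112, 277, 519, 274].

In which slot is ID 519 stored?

Insert 178: h=1, slot 1 empty => index 1.
Insert 761: h=1, slot 1 occupied => index 2.
Insert 112: h=1, slots 1,2 occupied => index 3.
Insert 277: h=1, slots 1,2,3 occupied => index 4.
Insert 519: h=1, slots 1,2,3,4 occupied => index 5.
Insert 274: h=2, slots 2,3,4,5 occupied => index 6.
Table: [-, 178, 761, 112, 277, 519, 274, -, -, -, -]

5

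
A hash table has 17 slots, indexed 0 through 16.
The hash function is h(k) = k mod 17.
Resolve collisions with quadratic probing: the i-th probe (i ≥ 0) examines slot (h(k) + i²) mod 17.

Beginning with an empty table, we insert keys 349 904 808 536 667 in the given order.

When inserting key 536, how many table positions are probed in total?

3

349: h=9 → slot 9
904: h=3 → slot 3
808: h=9, probe 9,10 → slot 10
536: h=9, probe 9,10,13 → slot 13
667: h=4 → slot 4
Table: [., ., ., 904, 667, ., ., ., ., 349, 808, ., ., 536, ., ., .]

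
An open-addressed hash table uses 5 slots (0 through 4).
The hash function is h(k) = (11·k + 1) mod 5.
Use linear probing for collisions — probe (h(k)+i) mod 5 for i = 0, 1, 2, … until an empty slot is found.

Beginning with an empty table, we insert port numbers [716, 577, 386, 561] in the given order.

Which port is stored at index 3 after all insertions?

Insert 716: h=2, slot 2 empty -> index 2.
Insert 577: h=3, slot 3 empty -> index 3.
Insert 386: h=2, slots 2,3 occupied -> index 4.
Insert 561: h=2, slots 2,3,4 occupied -> index 0.
Table: [561, _, 716, 577, 386]

577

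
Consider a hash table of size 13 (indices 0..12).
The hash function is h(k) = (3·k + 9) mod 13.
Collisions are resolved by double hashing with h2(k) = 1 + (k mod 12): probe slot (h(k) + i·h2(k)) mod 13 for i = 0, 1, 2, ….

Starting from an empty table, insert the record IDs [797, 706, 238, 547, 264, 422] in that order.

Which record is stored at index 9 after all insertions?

264

Insert 797: h=8, slot 8 empty -> index 8.
Insert 706: h=8, h2=11, slot 8 occupied -> index 6.
Insert 238: h=8, h2=11, slots 8,6 occupied -> index 4.
Insert 547: h=12, slot 12 empty -> index 12.
Insert 264: h=8, h2=1, slot 8 occupied -> index 9.
Insert 422: h=1, slot 1 empty -> index 1.
Table: [∅, 422, ∅, ∅, 238, ∅, 706, ∅, 797, 264, ∅, ∅, 547]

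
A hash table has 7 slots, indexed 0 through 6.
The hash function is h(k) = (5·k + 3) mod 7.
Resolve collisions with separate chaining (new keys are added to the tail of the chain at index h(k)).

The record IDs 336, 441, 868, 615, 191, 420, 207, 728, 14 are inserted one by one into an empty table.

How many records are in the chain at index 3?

Insert 336: h=3, bucket 3 empty -> new chain.
Insert 441: h=3, bucket 3 nonempty -> append to chain.
Insert 868: h=3, bucket 3 nonempty -> append to chain.
Insert 615: h=5, bucket 5 empty -> new chain.
Insert 191: h=6, bucket 6 empty -> new chain.
Insert 420: h=3, bucket 3 nonempty -> append to chain.
Insert 207: h=2, bucket 2 empty -> new chain.
Insert 728: h=3, bucket 3 nonempty -> append to chain.
Insert 14: h=3, bucket 3 nonempty -> append to chain.
Final buckets:
0: ∅
1: ∅
2: 207
3: 336 -> 441 -> 868 -> 420 -> 728 -> 14
4: ∅
5: 615
6: 191

6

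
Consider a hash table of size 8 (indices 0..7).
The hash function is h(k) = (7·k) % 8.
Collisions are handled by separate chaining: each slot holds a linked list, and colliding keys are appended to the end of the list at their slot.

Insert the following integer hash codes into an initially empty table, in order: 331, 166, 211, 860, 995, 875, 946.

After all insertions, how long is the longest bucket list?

4

331 → bucket 5
166 → bucket 2
211 → bucket 5 (collision)
860 → bucket 4
995 → bucket 5 (collision)
875 → bucket 5 (collision)
946 → bucket 6
Final buckets:
0: .
1: .
2: 166
3: .
4: 860
5: 331 -> 211 -> 995 -> 875
6: 946
7: .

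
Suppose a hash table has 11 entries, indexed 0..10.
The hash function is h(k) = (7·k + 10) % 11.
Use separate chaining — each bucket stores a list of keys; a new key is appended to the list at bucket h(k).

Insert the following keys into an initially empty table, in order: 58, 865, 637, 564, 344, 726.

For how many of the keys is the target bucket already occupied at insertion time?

Insert 58: h=9, bucket 9 empty -> new chain.
Insert 865: h=4, bucket 4 empty -> new chain.
Insert 637: h=3, bucket 3 empty -> new chain.
Insert 564: h=9, bucket 9 nonempty -> append to chain.
Insert 344: h=9, bucket 9 nonempty -> append to chain.
Insert 726: h=10, bucket 10 empty -> new chain.
Final buckets:
0: —
1: —
2: —
3: 637
4: 865
5: —
6: —
7: —
8: —
9: 58 -> 564 -> 344
10: 726

2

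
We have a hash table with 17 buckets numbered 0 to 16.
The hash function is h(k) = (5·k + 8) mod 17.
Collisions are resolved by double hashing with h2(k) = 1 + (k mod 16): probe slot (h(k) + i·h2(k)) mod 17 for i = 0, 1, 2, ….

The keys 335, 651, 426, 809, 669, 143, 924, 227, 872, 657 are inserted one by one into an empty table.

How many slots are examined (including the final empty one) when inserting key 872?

5

Insert 335: h=0, slot 0 empty → index 0.
Insert 651: h=16, slot 16 empty → index 16.
Insert 426: h=13, slot 13 empty → index 13.
Insert 809: h=7, slot 7 empty → index 7.
Insert 669: h=4, slot 4 empty → index 4.
Insert 143: h=9, slot 9 empty → index 9.
Insert 924: h=4, h2=13, slots 4,0,13,9 occupied → index 5.
Insert 227: h=4, h2=4, slot 4 occupied → index 8.
Insert 872: h=16, h2=9, slots 16,8,0,9 occupied → index 1.
Insert 657: h=12, slot 12 empty → index 12.
Table: [335, 872, -, -, 669, 924, -, 809, 227, 143, -, -, 657, 426, -, -, 651]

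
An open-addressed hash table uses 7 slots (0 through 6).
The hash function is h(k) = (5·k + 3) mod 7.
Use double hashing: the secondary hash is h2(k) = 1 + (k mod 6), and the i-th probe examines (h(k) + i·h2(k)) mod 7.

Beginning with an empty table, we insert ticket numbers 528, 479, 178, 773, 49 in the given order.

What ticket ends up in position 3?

Insert 528: h=4, slot 4 empty → index 4.
Insert 479: h=4, h2=6, slot 4 occupied → index 3.
Insert 178: h=4, h2=5, slot 4 occupied → index 2.
Insert 773: h=4, h2=6, slots 4,3,2 occupied → index 1.
Insert 49: h=3, h2=2, slot 3 occupied → index 5.
Table: [—, 773, 178, 479, 528, 49, —]

479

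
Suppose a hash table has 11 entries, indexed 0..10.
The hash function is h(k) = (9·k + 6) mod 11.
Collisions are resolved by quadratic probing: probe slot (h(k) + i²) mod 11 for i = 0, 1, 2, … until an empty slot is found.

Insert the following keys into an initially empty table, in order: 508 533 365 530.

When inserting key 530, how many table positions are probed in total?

508: h=2 => slot 2
533: h=7 => slot 7
365: h=2, probe 2,3 => slot 3
530: h=2, probe 2,3,6 => slot 6
Table: [., ., 508, 365, ., ., 530, 533, ., ., .]

3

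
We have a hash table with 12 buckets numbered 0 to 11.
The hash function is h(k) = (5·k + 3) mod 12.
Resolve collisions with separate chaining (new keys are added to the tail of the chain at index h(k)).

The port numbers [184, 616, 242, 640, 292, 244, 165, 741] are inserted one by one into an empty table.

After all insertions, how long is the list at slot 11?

5

184 → bucket 11
616 → bucket 11 (collision)
242 → bucket 1
640 → bucket 11 (collision)
292 → bucket 11 (collision)
244 → bucket 11 (collision)
165 → bucket 0
741 → bucket 0 (collision)
Final buckets:
0: 165 -> 741
1: 242
2: _
3: _
4: _
5: _
6: _
7: _
8: _
9: _
10: _
11: 184 -> 616 -> 640 -> 292 -> 244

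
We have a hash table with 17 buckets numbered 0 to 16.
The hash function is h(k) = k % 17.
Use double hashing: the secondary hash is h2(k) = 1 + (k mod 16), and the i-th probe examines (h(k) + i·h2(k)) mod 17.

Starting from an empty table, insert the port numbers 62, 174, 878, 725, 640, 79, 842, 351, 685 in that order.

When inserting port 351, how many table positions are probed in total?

62: h=11 -> slot 11
174: h=4 -> slot 4
878: h=11, h2=15, probe 11,9 -> slot 9
725: h=11, h2=6, probe 11,0 -> slot 0
640: h=11, h2=1, probe 11,12 -> slot 12
79: h=11, h2=16, probe 11,10 -> slot 10
842: h=9, h2=11, probe 9,3 -> slot 3
351: h=11, h2=16, probe 11,10,9,8 -> slot 8
685: h=5 -> slot 5
Table: [725, ∅, ∅, 842, 174, 685, ∅, ∅, 351, 878, 79, 62, 640, ∅, ∅, ∅, ∅]

4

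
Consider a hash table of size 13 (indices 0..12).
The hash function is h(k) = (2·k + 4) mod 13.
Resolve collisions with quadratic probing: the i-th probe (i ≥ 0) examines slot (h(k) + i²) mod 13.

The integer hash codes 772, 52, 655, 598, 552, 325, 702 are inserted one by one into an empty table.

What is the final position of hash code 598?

5

Insert 772: h=1, slot 1 empty -> index 1.
Insert 52: h=4, slot 4 empty -> index 4.
Insert 655: h=1, slot 1 occupied -> index 2.
Insert 598: h=4, slot 4 occupied -> index 5.
Insert 552: h=3, slot 3 empty -> index 3.
Insert 325: h=4, slots 4,5 occupied -> index 8.
Insert 702: h=4, slots 4,5,8 occupied -> index 0.
Table: [702, 772, 655, 552, 52, 598, —, —, 325, —, —, —, —]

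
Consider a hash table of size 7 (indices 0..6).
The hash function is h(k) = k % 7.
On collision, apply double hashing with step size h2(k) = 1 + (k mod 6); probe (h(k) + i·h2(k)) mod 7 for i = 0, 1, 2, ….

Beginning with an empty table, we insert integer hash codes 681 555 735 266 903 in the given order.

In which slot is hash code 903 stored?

Insert 681: h=2, slot 2 empty -> index 2.
Insert 555: h=2, h2=4, slot 2 occupied -> index 6.
Insert 735: h=0, slot 0 empty -> index 0.
Insert 266: h=0, h2=3, slot 0 occupied -> index 3.
Insert 903: h=0, h2=4, slot 0 occupied -> index 4.
Table: [735, ∅, 681, 266, 903, ∅, 555]

4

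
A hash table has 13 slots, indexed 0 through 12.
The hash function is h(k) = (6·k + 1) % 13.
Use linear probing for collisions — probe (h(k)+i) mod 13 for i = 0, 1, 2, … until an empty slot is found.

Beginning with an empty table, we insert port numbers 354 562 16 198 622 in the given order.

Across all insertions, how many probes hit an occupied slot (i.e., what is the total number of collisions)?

Insert 354: h=6, slot 6 empty → index 6.
Insert 562: h=6, slot 6 occupied → index 7.
Insert 16: h=6, slots 6,7 occupied → index 8.
Insert 198: h=6, slots 6,7,8 occupied → index 9.
Insert 622: h=2, slot 2 empty → index 2.
Table: [., ., 622, ., ., ., 354, 562, 16, 198, ., ., .]

6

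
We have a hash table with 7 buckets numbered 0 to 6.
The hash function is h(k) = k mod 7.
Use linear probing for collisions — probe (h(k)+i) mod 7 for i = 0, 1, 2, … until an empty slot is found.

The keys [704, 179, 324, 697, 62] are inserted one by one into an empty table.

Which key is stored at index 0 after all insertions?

62

704 hashes to 4; slot 4 is free → place at 4.
179 hashes to 4; 4 taken → place at 5.
324 hashes to 2; slot 2 is free → place at 2.
697 hashes to 4; 4,5 taken → place at 6.
62 hashes to 6; 6 taken → place at 0.
Table: [62, -, 324, -, 704, 179, 697]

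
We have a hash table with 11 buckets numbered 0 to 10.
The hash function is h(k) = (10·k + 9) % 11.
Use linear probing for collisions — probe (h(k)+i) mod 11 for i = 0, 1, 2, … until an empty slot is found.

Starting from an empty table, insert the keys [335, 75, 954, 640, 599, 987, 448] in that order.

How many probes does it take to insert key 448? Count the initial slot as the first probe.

3

Insert 335: h=4, slot 4 empty → index 4.
Insert 75: h=0, slot 0 empty → index 0.
Insert 954: h=1, slot 1 empty → index 1.
Insert 640: h=7, slot 7 empty → index 7.
Insert 599: h=4, slot 4 occupied → index 5.
Insert 987: h=1, slot 1 occupied → index 2.
Insert 448: h=1, slots 1,2 occupied → index 3.
Table: [75, 954, 987, 448, 335, 599, ., 640, ., ., .]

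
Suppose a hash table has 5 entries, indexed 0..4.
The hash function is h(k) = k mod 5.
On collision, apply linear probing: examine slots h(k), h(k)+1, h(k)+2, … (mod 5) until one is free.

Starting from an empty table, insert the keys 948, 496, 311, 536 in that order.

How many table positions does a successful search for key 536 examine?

Insert 948: h=3, slot 3 empty => index 3.
Insert 496: h=1, slot 1 empty => index 1.
Insert 311: h=1, slot 1 occupied => index 2.
Insert 536: h=1, slots 1,2,3 occupied => index 4.
Table: [-, 496, 311, 948, 536]
Lookup 536: h=1, probe 1,2,3,4 → found at 4.

4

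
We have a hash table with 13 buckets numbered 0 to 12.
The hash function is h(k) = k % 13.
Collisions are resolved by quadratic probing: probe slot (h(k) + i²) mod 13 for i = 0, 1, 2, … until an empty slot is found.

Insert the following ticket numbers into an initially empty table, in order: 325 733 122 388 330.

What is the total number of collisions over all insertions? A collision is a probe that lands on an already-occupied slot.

3

325: h=0 -> slot 0
733: h=5 -> slot 5
122: h=5, probe 5,6 -> slot 6
388: h=11 -> slot 11
330: h=5, probe 5,6,9 -> slot 9
Table: [325, -, -, -, -, 733, 122, -, -, 330, -, 388, -]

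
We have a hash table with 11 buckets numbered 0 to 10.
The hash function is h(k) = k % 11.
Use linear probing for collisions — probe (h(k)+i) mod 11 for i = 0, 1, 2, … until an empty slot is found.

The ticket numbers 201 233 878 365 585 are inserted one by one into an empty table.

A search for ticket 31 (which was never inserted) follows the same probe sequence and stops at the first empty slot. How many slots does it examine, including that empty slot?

2

201: h=3 -> slot 3
233: h=2 -> slot 2
878: h=9 -> slot 9
365: h=2, probe 2,3,4 -> slot 4
585: h=2, probe 2,3,4,5 -> slot 5
Table: [∅, ∅, 233, 201, 365, 585, ∅, ∅, ∅, 878, ∅]
Lookup 31: h=9, probe 9,10 → slot 10 empty, not found.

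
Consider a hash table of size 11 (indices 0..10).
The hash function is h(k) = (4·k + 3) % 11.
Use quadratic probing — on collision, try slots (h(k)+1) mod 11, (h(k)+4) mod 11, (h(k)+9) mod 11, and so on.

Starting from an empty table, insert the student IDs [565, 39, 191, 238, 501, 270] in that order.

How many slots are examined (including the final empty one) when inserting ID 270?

4

Insert 565: h=8, slot 8 empty → index 8.
Insert 39: h=5, slot 5 empty → index 5.
Insert 191: h=8, slot 8 occupied → index 9.
Insert 238: h=9, slot 9 occupied → index 10.
Insert 501: h=5, slot 5 occupied → index 6.
Insert 270: h=5, slots 5,6,9 occupied → index 3.
Table: [., ., ., 270, ., 39, 501, ., 565, 191, 238]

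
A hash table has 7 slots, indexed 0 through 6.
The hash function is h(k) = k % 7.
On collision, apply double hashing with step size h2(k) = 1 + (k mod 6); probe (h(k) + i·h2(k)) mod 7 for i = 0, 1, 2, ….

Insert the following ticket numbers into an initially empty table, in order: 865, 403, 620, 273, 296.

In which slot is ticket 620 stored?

Insert 865: h=4, slot 4 empty => index 4.
Insert 403: h=4, h2=2, slot 4 occupied => index 6.
Insert 620: h=4, h2=3, slot 4 occupied => index 0.
Insert 273: h=0, h2=4, slots 0,4 occupied => index 1.
Insert 296: h=2, slot 2 empty => index 2.
Table: [620, 273, 296, —, 865, —, 403]

0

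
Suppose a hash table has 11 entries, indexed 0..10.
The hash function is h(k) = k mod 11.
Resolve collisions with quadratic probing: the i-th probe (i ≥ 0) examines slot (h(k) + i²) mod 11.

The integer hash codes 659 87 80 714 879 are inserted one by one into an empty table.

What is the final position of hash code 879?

Insert 659: h=10, slot 10 empty → index 10.
Insert 87: h=10, slot 10 occupied → index 0.
Insert 80: h=3, slot 3 empty → index 3.
Insert 714: h=10, slots 10,0,3 occupied → index 8.
Insert 879: h=10, slots 10,0,3,8 occupied → index 4.
Table: [87, ∅, ∅, 80, 879, ∅, ∅, ∅, 714, ∅, 659]

4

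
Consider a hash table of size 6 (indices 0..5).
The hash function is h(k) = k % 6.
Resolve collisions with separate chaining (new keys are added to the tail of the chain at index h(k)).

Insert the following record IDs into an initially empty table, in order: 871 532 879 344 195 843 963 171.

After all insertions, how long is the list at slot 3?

Insert 871: h=1, bucket 1 empty → new chain.
Insert 532: h=4, bucket 4 empty → new chain.
Insert 879: h=3, bucket 3 empty → new chain.
Insert 344: h=2, bucket 2 empty → new chain.
Insert 195: h=3, bucket 3 nonempty → append to chain.
Insert 843: h=3, bucket 3 nonempty → append to chain.
Insert 963: h=3, bucket 3 nonempty → append to chain.
Insert 171: h=3, bucket 3 nonempty → append to chain.
Final buckets:
0: ∅
1: 871
2: 344
3: 879 -> 195 -> 843 -> 963 -> 171
4: 532
5: ∅

5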